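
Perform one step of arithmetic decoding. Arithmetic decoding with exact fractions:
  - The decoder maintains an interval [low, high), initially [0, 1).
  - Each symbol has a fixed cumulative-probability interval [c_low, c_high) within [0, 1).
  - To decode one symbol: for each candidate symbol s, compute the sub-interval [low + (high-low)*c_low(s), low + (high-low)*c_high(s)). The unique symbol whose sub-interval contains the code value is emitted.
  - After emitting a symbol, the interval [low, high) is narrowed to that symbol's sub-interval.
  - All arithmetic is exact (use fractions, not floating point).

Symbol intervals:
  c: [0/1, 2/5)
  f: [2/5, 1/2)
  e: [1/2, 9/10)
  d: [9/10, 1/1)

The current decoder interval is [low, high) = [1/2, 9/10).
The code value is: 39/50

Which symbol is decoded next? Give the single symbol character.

Interval width = high − low = 9/10 − 1/2 = 2/5
Scaled code = (code − low) / width = (39/50 − 1/2) / 2/5 = 7/10
  c: [0/1, 2/5) 
  f: [2/5, 1/2) 
  e: [1/2, 9/10) ← scaled code falls here ✓
  d: [9/10, 1/1) 

Answer: e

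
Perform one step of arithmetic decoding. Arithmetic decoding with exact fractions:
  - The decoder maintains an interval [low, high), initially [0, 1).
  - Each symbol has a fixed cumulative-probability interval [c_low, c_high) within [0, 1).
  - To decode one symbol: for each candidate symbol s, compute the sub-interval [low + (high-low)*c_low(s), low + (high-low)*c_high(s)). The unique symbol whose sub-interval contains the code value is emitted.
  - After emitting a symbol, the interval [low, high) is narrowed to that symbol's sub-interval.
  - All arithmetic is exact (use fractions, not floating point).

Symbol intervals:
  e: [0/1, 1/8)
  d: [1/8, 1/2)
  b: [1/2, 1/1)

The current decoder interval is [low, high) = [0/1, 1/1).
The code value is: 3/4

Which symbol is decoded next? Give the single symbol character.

Answer: b

Derivation:
Interval width = high − low = 1/1 − 0/1 = 1/1
Scaled code = (code − low) / width = (3/4 − 0/1) / 1/1 = 3/4
  e: [0/1, 1/8) 
  d: [1/8, 1/2) 
  b: [1/2, 1/1) ← scaled code falls here ✓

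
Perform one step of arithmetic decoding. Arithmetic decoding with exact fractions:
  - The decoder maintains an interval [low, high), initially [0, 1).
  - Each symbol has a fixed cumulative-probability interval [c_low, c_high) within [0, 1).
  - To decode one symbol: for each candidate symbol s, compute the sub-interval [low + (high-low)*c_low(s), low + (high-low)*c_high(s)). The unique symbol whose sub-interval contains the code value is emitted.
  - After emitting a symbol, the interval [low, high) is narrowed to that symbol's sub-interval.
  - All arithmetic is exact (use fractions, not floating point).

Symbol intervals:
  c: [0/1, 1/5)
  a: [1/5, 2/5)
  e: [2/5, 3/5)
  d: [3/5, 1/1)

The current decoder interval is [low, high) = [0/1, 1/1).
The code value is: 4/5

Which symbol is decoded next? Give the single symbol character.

Answer: d

Derivation:
Interval width = high − low = 1/1 − 0/1 = 1/1
Scaled code = (code − low) / width = (4/5 − 0/1) / 1/1 = 4/5
  c: [0/1, 1/5) 
  a: [1/5, 2/5) 
  e: [2/5, 3/5) 
  d: [3/5, 1/1) ← scaled code falls here ✓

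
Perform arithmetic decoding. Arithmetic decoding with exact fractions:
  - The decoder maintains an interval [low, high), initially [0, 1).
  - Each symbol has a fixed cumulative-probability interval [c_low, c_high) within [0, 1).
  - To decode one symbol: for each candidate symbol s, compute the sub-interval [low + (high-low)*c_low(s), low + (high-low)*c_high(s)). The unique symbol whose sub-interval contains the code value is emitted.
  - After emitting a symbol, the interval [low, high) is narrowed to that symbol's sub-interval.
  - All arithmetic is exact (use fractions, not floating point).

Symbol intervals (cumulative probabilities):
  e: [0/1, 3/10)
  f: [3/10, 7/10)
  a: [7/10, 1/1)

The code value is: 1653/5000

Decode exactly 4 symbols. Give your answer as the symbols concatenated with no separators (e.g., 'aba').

Step 1: interval [0/1, 1/1), width = 1/1 - 0/1 = 1/1
  'e': [0/1 + 1/1*0/1, 0/1 + 1/1*3/10) = [0/1, 3/10)
  'f': [0/1 + 1/1*3/10, 0/1 + 1/1*7/10) = [3/10, 7/10) <- contains code 1653/5000
  'a': [0/1 + 1/1*7/10, 0/1 + 1/1*1/1) = [7/10, 1/1)
  emit 'f', narrow to [3/10, 7/10)
Step 2: interval [3/10, 7/10), width = 7/10 - 3/10 = 2/5
  'e': [3/10 + 2/5*0/1, 3/10 + 2/5*3/10) = [3/10, 21/50) <- contains code 1653/5000
  'f': [3/10 + 2/5*3/10, 3/10 + 2/5*7/10) = [21/50, 29/50)
  'a': [3/10 + 2/5*7/10, 3/10 + 2/5*1/1) = [29/50, 7/10)
  emit 'e', narrow to [3/10, 21/50)
Step 3: interval [3/10, 21/50), width = 21/50 - 3/10 = 3/25
  'e': [3/10 + 3/25*0/1, 3/10 + 3/25*3/10) = [3/10, 42/125) <- contains code 1653/5000
  'f': [3/10 + 3/25*3/10, 3/10 + 3/25*7/10) = [42/125, 48/125)
  'a': [3/10 + 3/25*7/10, 3/10 + 3/25*1/1) = [48/125, 21/50)
  emit 'e', narrow to [3/10, 42/125)
Step 4: interval [3/10, 42/125), width = 42/125 - 3/10 = 9/250
  'e': [3/10 + 9/250*0/1, 3/10 + 9/250*3/10) = [3/10, 777/2500)
  'f': [3/10 + 9/250*3/10, 3/10 + 9/250*7/10) = [777/2500, 813/2500)
  'a': [3/10 + 9/250*7/10, 3/10 + 9/250*1/1) = [813/2500, 42/125) <- contains code 1653/5000
  emit 'a', narrow to [813/2500, 42/125)

Answer: feea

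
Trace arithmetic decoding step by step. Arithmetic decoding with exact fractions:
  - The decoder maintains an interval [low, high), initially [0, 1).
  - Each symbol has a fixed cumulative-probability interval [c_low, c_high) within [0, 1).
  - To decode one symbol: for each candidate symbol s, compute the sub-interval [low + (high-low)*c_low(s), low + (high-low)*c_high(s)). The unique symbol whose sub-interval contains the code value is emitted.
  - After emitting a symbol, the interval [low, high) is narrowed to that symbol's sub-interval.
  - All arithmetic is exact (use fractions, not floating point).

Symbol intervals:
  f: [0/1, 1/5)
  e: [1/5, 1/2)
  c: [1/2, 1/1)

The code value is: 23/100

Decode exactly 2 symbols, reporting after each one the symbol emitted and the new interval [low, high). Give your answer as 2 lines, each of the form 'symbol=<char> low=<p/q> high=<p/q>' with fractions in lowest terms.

Step 1: interval [0/1, 1/1), width = 1/1 - 0/1 = 1/1
  'f': [0/1 + 1/1*0/1, 0/1 + 1/1*1/5) = [0/1, 1/5)
  'e': [0/1 + 1/1*1/5, 0/1 + 1/1*1/2) = [1/5, 1/2) <- contains code 23/100
  'c': [0/1 + 1/1*1/2, 0/1 + 1/1*1/1) = [1/2, 1/1)
  emit 'e', narrow to [1/5, 1/2)
Step 2: interval [1/5, 1/2), width = 1/2 - 1/5 = 3/10
  'f': [1/5 + 3/10*0/1, 1/5 + 3/10*1/5) = [1/5, 13/50) <- contains code 23/100
  'e': [1/5 + 3/10*1/5, 1/5 + 3/10*1/2) = [13/50, 7/20)
  'c': [1/5 + 3/10*1/2, 1/5 + 3/10*1/1) = [7/20, 1/2)
  emit 'f', narrow to [1/5, 13/50)

Answer: symbol=e low=1/5 high=1/2
symbol=f low=1/5 high=13/50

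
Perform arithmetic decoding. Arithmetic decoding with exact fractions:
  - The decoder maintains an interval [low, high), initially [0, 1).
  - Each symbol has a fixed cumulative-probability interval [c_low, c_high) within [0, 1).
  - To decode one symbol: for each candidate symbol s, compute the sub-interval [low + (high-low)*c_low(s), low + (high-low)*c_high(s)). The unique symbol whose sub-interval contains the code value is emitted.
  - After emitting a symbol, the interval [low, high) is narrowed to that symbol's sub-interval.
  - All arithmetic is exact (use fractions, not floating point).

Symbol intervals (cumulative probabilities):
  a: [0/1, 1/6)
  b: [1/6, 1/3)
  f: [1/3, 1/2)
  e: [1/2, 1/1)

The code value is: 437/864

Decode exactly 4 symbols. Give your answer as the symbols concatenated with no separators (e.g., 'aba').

Step 1: interval [0/1, 1/1), width = 1/1 - 0/1 = 1/1
  'a': [0/1 + 1/1*0/1, 0/1 + 1/1*1/6) = [0/1, 1/6)
  'b': [0/1 + 1/1*1/6, 0/1 + 1/1*1/3) = [1/6, 1/3)
  'f': [0/1 + 1/1*1/3, 0/1 + 1/1*1/2) = [1/3, 1/2)
  'e': [0/1 + 1/1*1/2, 0/1 + 1/1*1/1) = [1/2, 1/1) <- contains code 437/864
  emit 'e', narrow to [1/2, 1/1)
Step 2: interval [1/2, 1/1), width = 1/1 - 1/2 = 1/2
  'a': [1/2 + 1/2*0/1, 1/2 + 1/2*1/6) = [1/2, 7/12) <- contains code 437/864
  'b': [1/2 + 1/2*1/6, 1/2 + 1/2*1/3) = [7/12, 2/3)
  'f': [1/2 + 1/2*1/3, 1/2 + 1/2*1/2) = [2/3, 3/4)
  'e': [1/2 + 1/2*1/2, 1/2 + 1/2*1/1) = [3/4, 1/1)
  emit 'a', narrow to [1/2, 7/12)
Step 3: interval [1/2, 7/12), width = 7/12 - 1/2 = 1/12
  'a': [1/2 + 1/12*0/1, 1/2 + 1/12*1/6) = [1/2, 37/72) <- contains code 437/864
  'b': [1/2 + 1/12*1/6, 1/2 + 1/12*1/3) = [37/72, 19/36)
  'f': [1/2 + 1/12*1/3, 1/2 + 1/12*1/2) = [19/36, 13/24)
  'e': [1/2 + 1/12*1/2, 1/2 + 1/12*1/1) = [13/24, 7/12)
  emit 'a', narrow to [1/2, 37/72)
Step 4: interval [1/2, 37/72), width = 37/72 - 1/2 = 1/72
  'a': [1/2 + 1/72*0/1, 1/2 + 1/72*1/6) = [1/2, 217/432)
  'b': [1/2 + 1/72*1/6, 1/2 + 1/72*1/3) = [217/432, 109/216)
  'f': [1/2 + 1/72*1/3, 1/2 + 1/72*1/2) = [109/216, 73/144) <- contains code 437/864
  'e': [1/2 + 1/72*1/2, 1/2 + 1/72*1/1) = [73/144, 37/72)
  emit 'f', narrow to [109/216, 73/144)

Answer: eaaf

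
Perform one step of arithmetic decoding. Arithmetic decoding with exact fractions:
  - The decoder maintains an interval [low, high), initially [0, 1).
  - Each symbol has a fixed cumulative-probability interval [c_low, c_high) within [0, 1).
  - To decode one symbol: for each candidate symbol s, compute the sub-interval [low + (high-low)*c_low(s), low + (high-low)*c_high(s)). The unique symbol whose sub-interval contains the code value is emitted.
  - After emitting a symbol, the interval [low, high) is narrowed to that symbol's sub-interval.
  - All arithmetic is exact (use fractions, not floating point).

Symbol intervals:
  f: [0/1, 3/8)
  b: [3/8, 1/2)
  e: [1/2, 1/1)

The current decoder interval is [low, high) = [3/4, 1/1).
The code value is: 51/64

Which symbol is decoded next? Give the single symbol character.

Answer: f

Derivation:
Interval width = high − low = 1/1 − 3/4 = 1/4
Scaled code = (code − low) / width = (51/64 − 3/4) / 1/4 = 3/16
  f: [0/1, 3/8) ← scaled code falls here ✓
  b: [3/8, 1/2) 
  e: [1/2, 1/1) 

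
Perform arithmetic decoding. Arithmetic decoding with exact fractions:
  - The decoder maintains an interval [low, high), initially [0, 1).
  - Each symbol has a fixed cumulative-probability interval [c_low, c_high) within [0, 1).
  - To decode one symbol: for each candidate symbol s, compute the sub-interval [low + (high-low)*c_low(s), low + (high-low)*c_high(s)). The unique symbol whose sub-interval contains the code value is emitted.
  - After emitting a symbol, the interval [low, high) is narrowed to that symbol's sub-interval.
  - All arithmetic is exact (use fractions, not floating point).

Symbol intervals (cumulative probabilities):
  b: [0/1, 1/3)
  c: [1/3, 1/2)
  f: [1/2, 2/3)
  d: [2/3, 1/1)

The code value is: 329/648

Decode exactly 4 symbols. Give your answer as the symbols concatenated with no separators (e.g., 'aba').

Step 1: interval [0/1, 1/1), width = 1/1 - 0/1 = 1/1
  'b': [0/1 + 1/1*0/1, 0/1 + 1/1*1/3) = [0/1, 1/3)
  'c': [0/1 + 1/1*1/3, 0/1 + 1/1*1/2) = [1/3, 1/2)
  'f': [0/1 + 1/1*1/2, 0/1 + 1/1*2/3) = [1/2, 2/3) <- contains code 329/648
  'd': [0/1 + 1/1*2/3, 0/1 + 1/1*1/1) = [2/3, 1/1)
  emit 'f', narrow to [1/2, 2/3)
Step 2: interval [1/2, 2/3), width = 2/3 - 1/2 = 1/6
  'b': [1/2 + 1/6*0/1, 1/2 + 1/6*1/3) = [1/2, 5/9) <- contains code 329/648
  'c': [1/2 + 1/6*1/3, 1/2 + 1/6*1/2) = [5/9, 7/12)
  'f': [1/2 + 1/6*1/2, 1/2 + 1/6*2/3) = [7/12, 11/18)
  'd': [1/2 + 1/6*2/3, 1/2 + 1/6*1/1) = [11/18, 2/3)
  emit 'b', narrow to [1/2, 5/9)
Step 3: interval [1/2, 5/9), width = 5/9 - 1/2 = 1/18
  'b': [1/2 + 1/18*0/1, 1/2 + 1/18*1/3) = [1/2, 14/27) <- contains code 329/648
  'c': [1/2 + 1/18*1/3, 1/2 + 1/18*1/2) = [14/27, 19/36)
  'f': [1/2 + 1/18*1/2, 1/2 + 1/18*2/3) = [19/36, 29/54)
  'd': [1/2 + 1/18*2/3, 1/2 + 1/18*1/1) = [29/54, 5/9)
  emit 'b', narrow to [1/2, 14/27)
Step 4: interval [1/2, 14/27), width = 14/27 - 1/2 = 1/54
  'b': [1/2 + 1/54*0/1, 1/2 + 1/54*1/3) = [1/2, 41/81)
  'c': [1/2 + 1/54*1/3, 1/2 + 1/54*1/2) = [41/81, 55/108) <- contains code 329/648
  'f': [1/2 + 1/54*1/2, 1/2 + 1/54*2/3) = [55/108, 83/162)
  'd': [1/2 + 1/54*2/3, 1/2 + 1/54*1/1) = [83/162, 14/27)
  emit 'c', narrow to [41/81, 55/108)

Answer: fbbc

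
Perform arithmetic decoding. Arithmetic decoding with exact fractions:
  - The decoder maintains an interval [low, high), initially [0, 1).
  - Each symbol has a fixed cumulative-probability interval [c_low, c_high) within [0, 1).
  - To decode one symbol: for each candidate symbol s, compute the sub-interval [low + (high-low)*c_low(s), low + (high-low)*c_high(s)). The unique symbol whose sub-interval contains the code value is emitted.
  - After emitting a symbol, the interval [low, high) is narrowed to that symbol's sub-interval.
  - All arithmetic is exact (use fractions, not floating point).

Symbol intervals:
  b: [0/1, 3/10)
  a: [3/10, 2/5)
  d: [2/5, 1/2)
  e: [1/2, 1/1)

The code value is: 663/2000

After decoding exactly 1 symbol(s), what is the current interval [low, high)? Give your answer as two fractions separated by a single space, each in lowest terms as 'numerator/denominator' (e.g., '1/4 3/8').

Answer: 3/10 2/5

Derivation:
Step 1: interval [0/1, 1/1), width = 1/1 - 0/1 = 1/1
  'b': [0/1 + 1/1*0/1, 0/1 + 1/1*3/10) = [0/1, 3/10)
  'a': [0/1 + 1/1*3/10, 0/1 + 1/1*2/5) = [3/10, 2/5) <- contains code 663/2000
  'd': [0/1 + 1/1*2/5, 0/1 + 1/1*1/2) = [2/5, 1/2)
  'e': [0/1 + 1/1*1/2, 0/1 + 1/1*1/1) = [1/2, 1/1)
  emit 'a', narrow to [3/10, 2/5)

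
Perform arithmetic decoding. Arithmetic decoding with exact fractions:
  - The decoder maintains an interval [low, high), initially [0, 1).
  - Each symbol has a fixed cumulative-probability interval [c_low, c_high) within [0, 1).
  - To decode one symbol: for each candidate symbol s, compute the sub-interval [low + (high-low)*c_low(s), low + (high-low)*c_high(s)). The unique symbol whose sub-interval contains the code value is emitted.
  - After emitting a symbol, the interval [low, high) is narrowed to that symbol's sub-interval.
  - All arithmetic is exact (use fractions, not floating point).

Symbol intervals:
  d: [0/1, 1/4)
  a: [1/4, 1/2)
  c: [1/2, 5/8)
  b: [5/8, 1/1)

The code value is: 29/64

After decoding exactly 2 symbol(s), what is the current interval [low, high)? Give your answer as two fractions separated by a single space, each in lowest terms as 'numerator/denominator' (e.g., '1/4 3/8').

Answer: 13/32 1/2

Derivation:
Step 1: interval [0/1, 1/1), width = 1/1 - 0/1 = 1/1
  'd': [0/1 + 1/1*0/1, 0/1 + 1/1*1/4) = [0/1, 1/4)
  'a': [0/1 + 1/1*1/4, 0/1 + 1/1*1/2) = [1/4, 1/2) <- contains code 29/64
  'c': [0/1 + 1/1*1/2, 0/1 + 1/1*5/8) = [1/2, 5/8)
  'b': [0/1 + 1/1*5/8, 0/1 + 1/1*1/1) = [5/8, 1/1)
  emit 'a', narrow to [1/4, 1/2)
Step 2: interval [1/4, 1/2), width = 1/2 - 1/4 = 1/4
  'd': [1/4 + 1/4*0/1, 1/4 + 1/4*1/4) = [1/4, 5/16)
  'a': [1/4 + 1/4*1/4, 1/4 + 1/4*1/2) = [5/16, 3/8)
  'c': [1/4 + 1/4*1/2, 1/4 + 1/4*5/8) = [3/8, 13/32)
  'b': [1/4 + 1/4*5/8, 1/4 + 1/4*1/1) = [13/32, 1/2) <- contains code 29/64
  emit 'b', narrow to [13/32, 1/2)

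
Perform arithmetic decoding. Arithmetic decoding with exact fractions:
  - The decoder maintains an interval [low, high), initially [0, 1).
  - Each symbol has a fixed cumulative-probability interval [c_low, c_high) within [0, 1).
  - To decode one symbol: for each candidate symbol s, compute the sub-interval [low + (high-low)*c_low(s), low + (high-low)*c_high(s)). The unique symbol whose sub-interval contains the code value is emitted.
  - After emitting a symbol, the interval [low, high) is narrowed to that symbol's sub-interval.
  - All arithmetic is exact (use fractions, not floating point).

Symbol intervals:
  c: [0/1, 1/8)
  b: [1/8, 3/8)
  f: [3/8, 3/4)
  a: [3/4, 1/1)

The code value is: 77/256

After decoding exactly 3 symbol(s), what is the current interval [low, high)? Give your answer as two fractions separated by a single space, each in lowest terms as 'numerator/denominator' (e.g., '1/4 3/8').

Step 1: interval [0/1, 1/1), width = 1/1 - 0/1 = 1/1
  'c': [0/1 + 1/1*0/1, 0/1 + 1/1*1/8) = [0/1, 1/8)
  'b': [0/1 + 1/1*1/8, 0/1 + 1/1*3/8) = [1/8, 3/8) <- contains code 77/256
  'f': [0/1 + 1/1*3/8, 0/1 + 1/1*3/4) = [3/8, 3/4)
  'a': [0/1 + 1/1*3/4, 0/1 + 1/1*1/1) = [3/4, 1/1)
  emit 'b', narrow to [1/8, 3/8)
Step 2: interval [1/8, 3/8), width = 3/8 - 1/8 = 1/4
  'c': [1/8 + 1/4*0/1, 1/8 + 1/4*1/8) = [1/8, 5/32)
  'b': [1/8 + 1/4*1/8, 1/8 + 1/4*3/8) = [5/32, 7/32)
  'f': [1/8 + 1/4*3/8, 1/8 + 1/4*3/4) = [7/32, 5/16) <- contains code 77/256
  'a': [1/8 + 1/4*3/4, 1/8 + 1/4*1/1) = [5/16, 3/8)
  emit 'f', narrow to [7/32, 5/16)
Step 3: interval [7/32, 5/16), width = 5/16 - 7/32 = 3/32
  'c': [7/32 + 3/32*0/1, 7/32 + 3/32*1/8) = [7/32, 59/256)
  'b': [7/32 + 3/32*1/8, 7/32 + 3/32*3/8) = [59/256, 65/256)
  'f': [7/32 + 3/32*3/8, 7/32 + 3/32*3/4) = [65/256, 37/128)
  'a': [7/32 + 3/32*3/4, 7/32 + 3/32*1/1) = [37/128, 5/16) <- contains code 77/256
  emit 'a', narrow to [37/128, 5/16)

Answer: 37/128 5/16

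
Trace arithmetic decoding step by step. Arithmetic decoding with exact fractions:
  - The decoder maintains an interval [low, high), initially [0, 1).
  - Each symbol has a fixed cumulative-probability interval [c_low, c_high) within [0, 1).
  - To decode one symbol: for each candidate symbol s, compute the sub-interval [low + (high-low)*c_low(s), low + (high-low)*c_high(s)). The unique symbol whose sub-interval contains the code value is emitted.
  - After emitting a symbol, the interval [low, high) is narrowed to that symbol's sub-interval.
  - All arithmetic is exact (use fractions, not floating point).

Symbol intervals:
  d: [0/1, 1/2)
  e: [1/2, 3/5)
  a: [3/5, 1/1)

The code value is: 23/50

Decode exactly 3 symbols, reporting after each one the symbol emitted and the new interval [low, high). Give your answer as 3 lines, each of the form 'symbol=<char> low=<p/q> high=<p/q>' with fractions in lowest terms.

Answer: symbol=d low=0/1 high=1/2
symbol=a low=3/10 high=1/2
symbol=a low=21/50 high=1/2

Derivation:
Step 1: interval [0/1, 1/1), width = 1/1 - 0/1 = 1/1
  'd': [0/1 + 1/1*0/1, 0/1 + 1/1*1/2) = [0/1, 1/2) <- contains code 23/50
  'e': [0/1 + 1/1*1/2, 0/1 + 1/1*3/5) = [1/2, 3/5)
  'a': [0/1 + 1/1*3/5, 0/1 + 1/1*1/1) = [3/5, 1/1)
  emit 'd', narrow to [0/1, 1/2)
Step 2: interval [0/1, 1/2), width = 1/2 - 0/1 = 1/2
  'd': [0/1 + 1/2*0/1, 0/1 + 1/2*1/2) = [0/1, 1/4)
  'e': [0/1 + 1/2*1/2, 0/1 + 1/2*3/5) = [1/4, 3/10)
  'a': [0/1 + 1/2*3/5, 0/1 + 1/2*1/1) = [3/10, 1/2) <- contains code 23/50
  emit 'a', narrow to [3/10, 1/2)
Step 3: interval [3/10, 1/2), width = 1/2 - 3/10 = 1/5
  'd': [3/10 + 1/5*0/1, 3/10 + 1/5*1/2) = [3/10, 2/5)
  'e': [3/10 + 1/5*1/2, 3/10 + 1/5*3/5) = [2/5, 21/50)
  'a': [3/10 + 1/5*3/5, 3/10 + 1/5*1/1) = [21/50, 1/2) <- contains code 23/50
  emit 'a', narrow to [21/50, 1/2)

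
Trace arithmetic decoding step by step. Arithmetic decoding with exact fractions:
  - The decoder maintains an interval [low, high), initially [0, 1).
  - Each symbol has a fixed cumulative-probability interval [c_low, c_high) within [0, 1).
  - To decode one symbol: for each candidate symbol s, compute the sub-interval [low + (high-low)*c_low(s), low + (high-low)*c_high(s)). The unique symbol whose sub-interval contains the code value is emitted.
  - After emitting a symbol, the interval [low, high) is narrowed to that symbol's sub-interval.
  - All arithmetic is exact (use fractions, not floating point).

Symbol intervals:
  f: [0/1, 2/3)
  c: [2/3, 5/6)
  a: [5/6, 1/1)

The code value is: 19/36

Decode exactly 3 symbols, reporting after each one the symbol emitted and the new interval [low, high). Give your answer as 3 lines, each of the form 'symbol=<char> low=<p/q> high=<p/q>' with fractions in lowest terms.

Step 1: interval [0/1, 1/1), width = 1/1 - 0/1 = 1/1
  'f': [0/1 + 1/1*0/1, 0/1 + 1/1*2/3) = [0/1, 2/3) <- contains code 19/36
  'c': [0/1 + 1/1*2/3, 0/1 + 1/1*5/6) = [2/3, 5/6)
  'a': [0/1 + 1/1*5/6, 0/1 + 1/1*1/1) = [5/6, 1/1)
  emit 'f', narrow to [0/1, 2/3)
Step 2: interval [0/1, 2/3), width = 2/3 - 0/1 = 2/3
  'f': [0/1 + 2/3*0/1, 0/1 + 2/3*2/3) = [0/1, 4/9)
  'c': [0/1 + 2/3*2/3, 0/1 + 2/3*5/6) = [4/9, 5/9) <- contains code 19/36
  'a': [0/1 + 2/3*5/6, 0/1 + 2/3*1/1) = [5/9, 2/3)
  emit 'c', narrow to [4/9, 5/9)
Step 3: interval [4/9, 5/9), width = 5/9 - 4/9 = 1/9
  'f': [4/9 + 1/9*0/1, 4/9 + 1/9*2/3) = [4/9, 14/27)
  'c': [4/9 + 1/9*2/3, 4/9 + 1/9*5/6) = [14/27, 29/54) <- contains code 19/36
  'a': [4/9 + 1/9*5/6, 4/9 + 1/9*1/1) = [29/54, 5/9)
  emit 'c', narrow to [14/27, 29/54)

Answer: symbol=f low=0/1 high=2/3
symbol=c low=4/9 high=5/9
symbol=c low=14/27 high=29/54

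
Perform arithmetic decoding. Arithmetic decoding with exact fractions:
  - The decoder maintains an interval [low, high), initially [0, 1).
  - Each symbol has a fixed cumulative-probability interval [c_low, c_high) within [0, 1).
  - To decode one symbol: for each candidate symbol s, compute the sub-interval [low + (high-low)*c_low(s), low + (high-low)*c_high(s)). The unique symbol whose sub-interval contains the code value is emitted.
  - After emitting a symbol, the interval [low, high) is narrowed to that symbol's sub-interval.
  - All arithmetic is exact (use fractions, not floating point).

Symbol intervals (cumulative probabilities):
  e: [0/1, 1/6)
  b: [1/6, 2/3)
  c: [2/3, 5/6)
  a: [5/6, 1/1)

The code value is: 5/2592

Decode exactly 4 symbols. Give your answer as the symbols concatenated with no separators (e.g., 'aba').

Answer: eeeb

Derivation:
Step 1: interval [0/1, 1/1), width = 1/1 - 0/1 = 1/1
  'e': [0/1 + 1/1*0/1, 0/1 + 1/1*1/6) = [0/1, 1/6) <- contains code 5/2592
  'b': [0/1 + 1/1*1/6, 0/1 + 1/1*2/3) = [1/6, 2/3)
  'c': [0/1 + 1/1*2/3, 0/1 + 1/1*5/6) = [2/3, 5/6)
  'a': [0/1 + 1/1*5/6, 0/1 + 1/1*1/1) = [5/6, 1/1)
  emit 'e', narrow to [0/1, 1/6)
Step 2: interval [0/1, 1/6), width = 1/6 - 0/1 = 1/6
  'e': [0/1 + 1/6*0/1, 0/1 + 1/6*1/6) = [0/1, 1/36) <- contains code 5/2592
  'b': [0/1 + 1/6*1/6, 0/1 + 1/6*2/3) = [1/36, 1/9)
  'c': [0/1 + 1/6*2/3, 0/1 + 1/6*5/6) = [1/9, 5/36)
  'a': [0/1 + 1/6*5/6, 0/1 + 1/6*1/1) = [5/36, 1/6)
  emit 'e', narrow to [0/1, 1/36)
Step 3: interval [0/1, 1/36), width = 1/36 - 0/1 = 1/36
  'e': [0/1 + 1/36*0/1, 0/1 + 1/36*1/6) = [0/1, 1/216) <- contains code 5/2592
  'b': [0/1 + 1/36*1/6, 0/1 + 1/36*2/3) = [1/216, 1/54)
  'c': [0/1 + 1/36*2/3, 0/1 + 1/36*5/6) = [1/54, 5/216)
  'a': [0/1 + 1/36*5/6, 0/1 + 1/36*1/1) = [5/216, 1/36)
  emit 'e', narrow to [0/1, 1/216)
Step 4: interval [0/1, 1/216), width = 1/216 - 0/1 = 1/216
  'e': [0/1 + 1/216*0/1, 0/1 + 1/216*1/6) = [0/1, 1/1296)
  'b': [0/1 + 1/216*1/6, 0/1 + 1/216*2/3) = [1/1296, 1/324) <- contains code 5/2592
  'c': [0/1 + 1/216*2/3, 0/1 + 1/216*5/6) = [1/324, 5/1296)
  'a': [0/1 + 1/216*5/6, 0/1 + 1/216*1/1) = [5/1296, 1/216)
  emit 'b', narrow to [1/1296, 1/324)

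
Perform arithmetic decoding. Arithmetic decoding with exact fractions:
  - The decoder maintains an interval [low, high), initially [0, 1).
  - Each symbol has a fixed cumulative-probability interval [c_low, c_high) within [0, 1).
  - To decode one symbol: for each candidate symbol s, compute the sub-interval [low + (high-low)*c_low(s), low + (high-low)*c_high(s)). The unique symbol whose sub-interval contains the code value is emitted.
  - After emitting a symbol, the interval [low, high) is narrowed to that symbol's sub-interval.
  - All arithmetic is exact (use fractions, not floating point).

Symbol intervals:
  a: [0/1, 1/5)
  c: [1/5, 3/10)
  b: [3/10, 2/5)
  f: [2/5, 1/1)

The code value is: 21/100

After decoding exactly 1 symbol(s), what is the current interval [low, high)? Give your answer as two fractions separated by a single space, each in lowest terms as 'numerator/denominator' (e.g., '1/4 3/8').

Answer: 1/5 3/10

Derivation:
Step 1: interval [0/1, 1/1), width = 1/1 - 0/1 = 1/1
  'a': [0/1 + 1/1*0/1, 0/1 + 1/1*1/5) = [0/1, 1/5)
  'c': [0/1 + 1/1*1/5, 0/1 + 1/1*3/10) = [1/5, 3/10) <- contains code 21/100
  'b': [0/1 + 1/1*3/10, 0/1 + 1/1*2/5) = [3/10, 2/5)
  'f': [0/1 + 1/1*2/5, 0/1 + 1/1*1/1) = [2/5, 1/1)
  emit 'c', narrow to [1/5, 3/10)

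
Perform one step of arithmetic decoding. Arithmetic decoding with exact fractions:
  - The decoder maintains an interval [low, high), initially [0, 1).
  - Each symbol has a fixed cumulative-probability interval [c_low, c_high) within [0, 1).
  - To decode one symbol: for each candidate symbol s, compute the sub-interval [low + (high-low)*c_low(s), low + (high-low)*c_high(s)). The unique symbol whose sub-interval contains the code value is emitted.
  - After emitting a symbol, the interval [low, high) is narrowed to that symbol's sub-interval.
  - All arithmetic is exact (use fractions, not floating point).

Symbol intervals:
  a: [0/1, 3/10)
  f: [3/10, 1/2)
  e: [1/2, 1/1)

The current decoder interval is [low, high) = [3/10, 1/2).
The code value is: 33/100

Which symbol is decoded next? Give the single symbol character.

Answer: a

Derivation:
Interval width = high − low = 1/2 − 3/10 = 1/5
Scaled code = (code − low) / width = (33/100 − 3/10) / 1/5 = 3/20
  a: [0/1, 3/10) ← scaled code falls here ✓
  f: [3/10, 1/2) 
  e: [1/2, 1/1) 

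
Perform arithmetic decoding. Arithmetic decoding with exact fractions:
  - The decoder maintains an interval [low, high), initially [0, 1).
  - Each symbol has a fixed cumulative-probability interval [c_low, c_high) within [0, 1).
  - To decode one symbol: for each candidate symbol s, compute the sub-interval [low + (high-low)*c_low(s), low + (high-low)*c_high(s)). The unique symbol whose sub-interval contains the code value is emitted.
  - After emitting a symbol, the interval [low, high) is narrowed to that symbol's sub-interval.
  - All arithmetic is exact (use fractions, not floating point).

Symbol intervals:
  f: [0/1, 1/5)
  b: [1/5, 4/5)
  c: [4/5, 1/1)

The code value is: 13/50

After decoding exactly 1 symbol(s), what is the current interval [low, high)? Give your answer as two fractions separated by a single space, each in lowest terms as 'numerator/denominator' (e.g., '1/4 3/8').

Step 1: interval [0/1, 1/1), width = 1/1 - 0/1 = 1/1
  'f': [0/1 + 1/1*0/1, 0/1 + 1/1*1/5) = [0/1, 1/5)
  'b': [0/1 + 1/1*1/5, 0/1 + 1/1*4/5) = [1/5, 4/5) <- contains code 13/50
  'c': [0/1 + 1/1*4/5, 0/1 + 1/1*1/1) = [4/5, 1/1)
  emit 'b', narrow to [1/5, 4/5)

Answer: 1/5 4/5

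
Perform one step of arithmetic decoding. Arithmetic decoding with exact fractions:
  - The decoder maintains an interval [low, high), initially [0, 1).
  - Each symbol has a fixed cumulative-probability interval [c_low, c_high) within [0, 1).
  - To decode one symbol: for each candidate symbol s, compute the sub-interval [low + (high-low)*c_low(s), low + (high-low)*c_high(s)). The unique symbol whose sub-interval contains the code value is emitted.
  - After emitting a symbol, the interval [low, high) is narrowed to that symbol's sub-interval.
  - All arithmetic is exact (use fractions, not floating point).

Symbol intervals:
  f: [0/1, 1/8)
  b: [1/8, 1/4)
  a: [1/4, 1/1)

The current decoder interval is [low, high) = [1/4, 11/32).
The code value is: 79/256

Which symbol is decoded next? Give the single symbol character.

Interval width = high − low = 11/32 − 1/4 = 3/32
Scaled code = (code − low) / width = (79/256 − 1/4) / 3/32 = 5/8
  f: [0/1, 1/8) 
  b: [1/8, 1/4) 
  a: [1/4, 1/1) ← scaled code falls here ✓

Answer: a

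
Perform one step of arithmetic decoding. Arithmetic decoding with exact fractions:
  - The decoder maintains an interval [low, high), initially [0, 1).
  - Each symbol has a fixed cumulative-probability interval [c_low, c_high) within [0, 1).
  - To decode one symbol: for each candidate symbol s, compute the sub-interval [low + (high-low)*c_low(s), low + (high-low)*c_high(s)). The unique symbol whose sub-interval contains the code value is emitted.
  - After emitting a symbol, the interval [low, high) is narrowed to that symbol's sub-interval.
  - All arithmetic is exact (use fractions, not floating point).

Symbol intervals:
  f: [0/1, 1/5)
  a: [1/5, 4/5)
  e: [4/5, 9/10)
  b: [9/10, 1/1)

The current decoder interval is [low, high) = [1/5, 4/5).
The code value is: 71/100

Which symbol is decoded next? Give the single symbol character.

Interval width = high − low = 4/5 − 1/5 = 3/5
Scaled code = (code − low) / width = (71/100 − 1/5) / 3/5 = 17/20
  f: [0/1, 1/5) 
  a: [1/5, 4/5) 
  e: [4/5, 9/10) ← scaled code falls here ✓
  b: [9/10, 1/1) 

Answer: e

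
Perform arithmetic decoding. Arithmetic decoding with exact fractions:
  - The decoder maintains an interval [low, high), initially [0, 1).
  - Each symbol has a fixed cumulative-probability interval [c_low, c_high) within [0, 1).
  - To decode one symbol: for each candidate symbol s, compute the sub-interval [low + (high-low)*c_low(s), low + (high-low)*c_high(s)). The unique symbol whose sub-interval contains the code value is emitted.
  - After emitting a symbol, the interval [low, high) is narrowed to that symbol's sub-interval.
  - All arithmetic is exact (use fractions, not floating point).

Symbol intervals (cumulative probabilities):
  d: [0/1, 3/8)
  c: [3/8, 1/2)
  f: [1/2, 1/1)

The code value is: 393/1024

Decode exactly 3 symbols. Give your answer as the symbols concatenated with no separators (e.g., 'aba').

Answer: cdd

Derivation:
Step 1: interval [0/1, 1/1), width = 1/1 - 0/1 = 1/1
  'd': [0/1 + 1/1*0/1, 0/1 + 1/1*3/8) = [0/1, 3/8)
  'c': [0/1 + 1/1*3/8, 0/1 + 1/1*1/2) = [3/8, 1/2) <- contains code 393/1024
  'f': [0/1 + 1/1*1/2, 0/1 + 1/1*1/1) = [1/2, 1/1)
  emit 'c', narrow to [3/8, 1/2)
Step 2: interval [3/8, 1/2), width = 1/2 - 3/8 = 1/8
  'd': [3/8 + 1/8*0/1, 3/8 + 1/8*3/8) = [3/8, 27/64) <- contains code 393/1024
  'c': [3/8 + 1/8*3/8, 3/8 + 1/8*1/2) = [27/64, 7/16)
  'f': [3/8 + 1/8*1/2, 3/8 + 1/8*1/1) = [7/16, 1/2)
  emit 'd', narrow to [3/8, 27/64)
Step 3: interval [3/8, 27/64), width = 27/64 - 3/8 = 3/64
  'd': [3/8 + 3/64*0/1, 3/8 + 3/64*3/8) = [3/8, 201/512) <- contains code 393/1024
  'c': [3/8 + 3/64*3/8, 3/8 + 3/64*1/2) = [201/512, 51/128)
  'f': [3/8 + 3/64*1/2, 3/8 + 3/64*1/1) = [51/128, 27/64)
  emit 'd', narrow to [3/8, 201/512)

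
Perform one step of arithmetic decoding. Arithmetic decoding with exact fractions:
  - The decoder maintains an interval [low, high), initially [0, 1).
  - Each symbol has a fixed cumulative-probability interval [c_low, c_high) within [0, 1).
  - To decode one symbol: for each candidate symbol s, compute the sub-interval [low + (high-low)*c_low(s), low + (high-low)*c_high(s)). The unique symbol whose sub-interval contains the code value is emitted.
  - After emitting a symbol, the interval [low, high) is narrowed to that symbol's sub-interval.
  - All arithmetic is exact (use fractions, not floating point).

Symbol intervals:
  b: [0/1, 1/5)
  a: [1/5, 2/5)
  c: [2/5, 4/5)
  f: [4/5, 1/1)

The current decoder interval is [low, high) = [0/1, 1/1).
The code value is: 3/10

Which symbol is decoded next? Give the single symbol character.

Answer: a

Derivation:
Interval width = high − low = 1/1 − 0/1 = 1/1
Scaled code = (code − low) / width = (3/10 − 0/1) / 1/1 = 3/10
  b: [0/1, 1/5) 
  a: [1/5, 2/5) ← scaled code falls here ✓
  c: [2/5, 4/5) 
  f: [4/5, 1/1) 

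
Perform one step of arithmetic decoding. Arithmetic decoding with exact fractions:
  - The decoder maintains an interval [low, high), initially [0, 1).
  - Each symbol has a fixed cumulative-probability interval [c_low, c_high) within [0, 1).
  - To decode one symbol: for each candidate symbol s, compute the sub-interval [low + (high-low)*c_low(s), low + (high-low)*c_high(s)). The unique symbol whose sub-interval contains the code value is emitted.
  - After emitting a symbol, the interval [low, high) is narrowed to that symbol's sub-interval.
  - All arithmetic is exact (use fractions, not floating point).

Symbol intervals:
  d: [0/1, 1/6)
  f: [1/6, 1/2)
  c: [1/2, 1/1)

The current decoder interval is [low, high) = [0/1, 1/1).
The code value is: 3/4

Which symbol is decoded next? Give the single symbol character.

Interval width = high − low = 1/1 − 0/1 = 1/1
Scaled code = (code − low) / width = (3/4 − 0/1) / 1/1 = 3/4
  d: [0/1, 1/6) 
  f: [1/6, 1/2) 
  c: [1/2, 1/1) ← scaled code falls here ✓

Answer: c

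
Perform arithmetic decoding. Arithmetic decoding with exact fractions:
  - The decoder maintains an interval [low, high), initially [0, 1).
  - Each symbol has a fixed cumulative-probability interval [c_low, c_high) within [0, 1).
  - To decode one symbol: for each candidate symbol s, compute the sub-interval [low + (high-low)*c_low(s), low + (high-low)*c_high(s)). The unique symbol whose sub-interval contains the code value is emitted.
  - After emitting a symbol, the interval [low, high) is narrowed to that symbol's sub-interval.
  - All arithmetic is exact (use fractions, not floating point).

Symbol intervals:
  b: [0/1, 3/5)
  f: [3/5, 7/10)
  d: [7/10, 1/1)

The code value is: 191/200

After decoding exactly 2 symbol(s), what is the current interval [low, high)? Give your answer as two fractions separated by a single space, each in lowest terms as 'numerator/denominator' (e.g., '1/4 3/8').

Answer: 91/100 1/1

Derivation:
Step 1: interval [0/1, 1/1), width = 1/1 - 0/1 = 1/1
  'b': [0/1 + 1/1*0/1, 0/1 + 1/1*3/5) = [0/1, 3/5)
  'f': [0/1 + 1/1*3/5, 0/1 + 1/1*7/10) = [3/5, 7/10)
  'd': [0/1 + 1/1*7/10, 0/1 + 1/1*1/1) = [7/10, 1/1) <- contains code 191/200
  emit 'd', narrow to [7/10, 1/1)
Step 2: interval [7/10, 1/1), width = 1/1 - 7/10 = 3/10
  'b': [7/10 + 3/10*0/1, 7/10 + 3/10*3/5) = [7/10, 22/25)
  'f': [7/10 + 3/10*3/5, 7/10 + 3/10*7/10) = [22/25, 91/100)
  'd': [7/10 + 3/10*7/10, 7/10 + 3/10*1/1) = [91/100, 1/1) <- contains code 191/200
  emit 'd', narrow to [91/100, 1/1)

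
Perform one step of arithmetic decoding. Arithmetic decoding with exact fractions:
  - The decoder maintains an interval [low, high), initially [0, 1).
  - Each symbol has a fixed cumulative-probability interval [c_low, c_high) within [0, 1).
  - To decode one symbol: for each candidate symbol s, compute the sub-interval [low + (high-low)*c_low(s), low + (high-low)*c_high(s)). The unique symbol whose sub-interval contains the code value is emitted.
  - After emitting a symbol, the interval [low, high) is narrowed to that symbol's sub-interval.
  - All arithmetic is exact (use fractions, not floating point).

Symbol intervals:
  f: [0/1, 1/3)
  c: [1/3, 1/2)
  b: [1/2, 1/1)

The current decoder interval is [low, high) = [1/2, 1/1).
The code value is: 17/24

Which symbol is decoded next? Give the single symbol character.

Interval width = high − low = 1/1 − 1/2 = 1/2
Scaled code = (code − low) / width = (17/24 − 1/2) / 1/2 = 5/12
  f: [0/1, 1/3) 
  c: [1/3, 1/2) ← scaled code falls here ✓
  b: [1/2, 1/1) 

Answer: c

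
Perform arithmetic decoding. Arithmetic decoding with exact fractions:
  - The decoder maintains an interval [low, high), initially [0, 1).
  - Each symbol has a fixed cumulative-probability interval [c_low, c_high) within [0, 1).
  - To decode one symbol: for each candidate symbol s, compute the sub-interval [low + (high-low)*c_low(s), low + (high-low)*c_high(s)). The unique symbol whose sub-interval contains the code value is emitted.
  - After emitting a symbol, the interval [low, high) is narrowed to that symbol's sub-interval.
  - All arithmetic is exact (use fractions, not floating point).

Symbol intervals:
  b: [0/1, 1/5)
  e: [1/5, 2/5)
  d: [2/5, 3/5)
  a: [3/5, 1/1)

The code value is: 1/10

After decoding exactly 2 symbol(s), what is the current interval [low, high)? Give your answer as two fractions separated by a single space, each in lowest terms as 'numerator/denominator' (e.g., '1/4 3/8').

Step 1: interval [0/1, 1/1), width = 1/1 - 0/1 = 1/1
  'b': [0/1 + 1/1*0/1, 0/1 + 1/1*1/5) = [0/1, 1/5) <- contains code 1/10
  'e': [0/1 + 1/1*1/5, 0/1 + 1/1*2/5) = [1/5, 2/5)
  'd': [0/1 + 1/1*2/5, 0/1 + 1/1*3/5) = [2/5, 3/5)
  'a': [0/1 + 1/1*3/5, 0/1 + 1/1*1/1) = [3/5, 1/1)
  emit 'b', narrow to [0/1, 1/5)
Step 2: interval [0/1, 1/5), width = 1/5 - 0/1 = 1/5
  'b': [0/1 + 1/5*0/1, 0/1 + 1/5*1/5) = [0/1, 1/25)
  'e': [0/1 + 1/5*1/5, 0/1 + 1/5*2/5) = [1/25, 2/25)
  'd': [0/1 + 1/5*2/5, 0/1 + 1/5*3/5) = [2/25, 3/25) <- contains code 1/10
  'a': [0/1 + 1/5*3/5, 0/1 + 1/5*1/1) = [3/25, 1/5)
  emit 'd', narrow to [2/25, 3/25)

Answer: 2/25 3/25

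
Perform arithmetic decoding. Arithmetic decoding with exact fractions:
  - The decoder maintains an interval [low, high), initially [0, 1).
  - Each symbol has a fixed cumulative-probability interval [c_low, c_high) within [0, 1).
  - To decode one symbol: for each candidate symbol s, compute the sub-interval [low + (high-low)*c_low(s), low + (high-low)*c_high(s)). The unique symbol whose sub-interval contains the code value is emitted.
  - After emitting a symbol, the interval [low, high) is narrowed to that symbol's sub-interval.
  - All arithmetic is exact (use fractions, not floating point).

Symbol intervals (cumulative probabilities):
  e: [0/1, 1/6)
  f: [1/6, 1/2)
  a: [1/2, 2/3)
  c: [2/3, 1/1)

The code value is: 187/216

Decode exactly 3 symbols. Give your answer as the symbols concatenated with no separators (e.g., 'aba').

Step 1: interval [0/1, 1/1), width = 1/1 - 0/1 = 1/1
  'e': [0/1 + 1/1*0/1, 0/1 + 1/1*1/6) = [0/1, 1/6)
  'f': [0/1 + 1/1*1/6, 0/1 + 1/1*1/2) = [1/6, 1/2)
  'a': [0/1 + 1/1*1/2, 0/1 + 1/1*2/3) = [1/2, 2/3)
  'c': [0/1 + 1/1*2/3, 0/1 + 1/1*1/1) = [2/3, 1/1) <- contains code 187/216
  emit 'c', narrow to [2/3, 1/1)
Step 2: interval [2/3, 1/1), width = 1/1 - 2/3 = 1/3
  'e': [2/3 + 1/3*0/1, 2/3 + 1/3*1/6) = [2/3, 13/18)
  'f': [2/3 + 1/3*1/6, 2/3 + 1/3*1/2) = [13/18, 5/6)
  'a': [2/3 + 1/3*1/2, 2/3 + 1/3*2/3) = [5/6, 8/9) <- contains code 187/216
  'c': [2/3 + 1/3*2/3, 2/3 + 1/3*1/1) = [8/9, 1/1)
  emit 'a', narrow to [5/6, 8/9)
Step 3: interval [5/6, 8/9), width = 8/9 - 5/6 = 1/18
  'e': [5/6 + 1/18*0/1, 5/6 + 1/18*1/6) = [5/6, 91/108)
  'f': [5/6 + 1/18*1/6, 5/6 + 1/18*1/2) = [91/108, 31/36)
  'a': [5/6 + 1/18*1/2, 5/6 + 1/18*2/3) = [31/36, 47/54) <- contains code 187/216
  'c': [5/6 + 1/18*2/3, 5/6 + 1/18*1/1) = [47/54, 8/9)
  emit 'a', narrow to [31/36, 47/54)

Answer: caa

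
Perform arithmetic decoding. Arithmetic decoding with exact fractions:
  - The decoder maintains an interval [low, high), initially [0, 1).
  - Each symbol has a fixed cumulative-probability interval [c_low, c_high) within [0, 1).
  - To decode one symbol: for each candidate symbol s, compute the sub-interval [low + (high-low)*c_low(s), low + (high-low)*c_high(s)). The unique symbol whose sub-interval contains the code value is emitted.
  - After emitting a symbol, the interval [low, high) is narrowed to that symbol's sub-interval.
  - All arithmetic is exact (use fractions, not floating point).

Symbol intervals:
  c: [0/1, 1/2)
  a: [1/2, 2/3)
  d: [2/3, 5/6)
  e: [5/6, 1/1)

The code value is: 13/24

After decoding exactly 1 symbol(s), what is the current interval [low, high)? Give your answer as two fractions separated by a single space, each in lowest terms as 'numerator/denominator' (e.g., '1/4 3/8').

Answer: 1/2 2/3

Derivation:
Step 1: interval [0/1, 1/1), width = 1/1 - 0/1 = 1/1
  'c': [0/1 + 1/1*0/1, 0/1 + 1/1*1/2) = [0/1, 1/2)
  'a': [0/1 + 1/1*1/2, 0/1 + 1/1*2/3) = [1/2, 2/3) <- contains code 13/24
  'd': [0/1 + 1/1*2/3, 0/1 + 1/1*5/6) = [2/3, 5/6)
  'e': [0/1 + 1/1*5/6, 0/1 + 1/1*1/1) = [5/6, 1/1)
  emit 'a', narrow to [1/2, 2/3)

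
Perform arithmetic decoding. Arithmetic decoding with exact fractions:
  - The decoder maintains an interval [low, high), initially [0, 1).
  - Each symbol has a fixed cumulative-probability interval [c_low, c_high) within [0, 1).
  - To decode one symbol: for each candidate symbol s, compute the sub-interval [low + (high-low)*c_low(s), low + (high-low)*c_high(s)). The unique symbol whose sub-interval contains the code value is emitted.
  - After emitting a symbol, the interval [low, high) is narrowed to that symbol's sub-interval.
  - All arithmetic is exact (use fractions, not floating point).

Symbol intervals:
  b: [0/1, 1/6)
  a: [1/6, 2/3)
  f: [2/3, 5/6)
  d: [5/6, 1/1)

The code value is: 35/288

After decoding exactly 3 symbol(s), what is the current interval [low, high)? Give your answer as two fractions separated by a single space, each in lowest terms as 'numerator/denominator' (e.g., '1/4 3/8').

Answer: 25/216 7/54

Derivation:
Step 1: interval [0/1, 1/1), width = 1/1 - 0/1 = 1/1
  'b': [0/1 + 1/1*0/1, 0/1 + 1/1*1/6) = [0/1, 1/6) <- contains code 35/288
  'a': [0/1 + 1/1*1/6, 0/1 + 1/1*2/3) = [1/6, 2/3)
  'f': [0/1 + 1/1*2/3, 0/1 + 1/1*5/6) = [2/3, 5/6)
  'd': [0/1 + 1/1*5/6, 0/1 + 1/1*1/1) = [5/6, 1/1)
  emit 'b', narrow to [0/1, 1/6)
Step 2: interval [0/1, 1/6), width = 1/6 - 0/1 = 1/6
  'b': [0/1 + 1/6*0/1, 0/1 + 1/6*1/6) = [0/1, 1/36)
  'a': [0/1 + 1/6*1/6, 0/1 + 1/6*2/3) = [1/36, 1/9)
  'f': [0/1 + 1/6*2/3, 0/1 + 1/6*5/6) = [1/9, 5/36) <- contains code 35/288
  'd': [0/1 + 1/6*5/6, 0/1 + 1/6*1/1) = [5/36, 1/6)
  emit 'f', narrow to [1/9, 5/36)
Step 3: interval [1/9, 5/36), width = 5/36 - 1/9 = 1/36
  'b': [1/9 + 1/36*0/1, 1/9 + 1/36*1/6) = [1/9, 25/216)
  'a': [1/9 + 1/36*1/6, 1/9 + 1/36*2/3) = [25/216, 7/54) <- contains code 35/288
  'f': [1/9 + 1/36*2/3, 1/9 + 1/36*5/6) = [7/54, 29/216)
  'd': [1/9 + 1/36*5/6, 1/9 + 1/36*1/1) = [29/216, 5/36)
  emit 'a', narrow to [25/216, 7/54)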